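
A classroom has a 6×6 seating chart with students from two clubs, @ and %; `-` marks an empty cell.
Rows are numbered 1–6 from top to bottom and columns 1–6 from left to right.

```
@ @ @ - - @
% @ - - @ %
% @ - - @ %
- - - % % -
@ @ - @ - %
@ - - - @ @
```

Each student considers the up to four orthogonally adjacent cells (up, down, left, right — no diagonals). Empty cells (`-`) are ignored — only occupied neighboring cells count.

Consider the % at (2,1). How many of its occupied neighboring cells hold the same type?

1

Occupied neighbors of (2,1): (1,1)=@, (3,1)=%, (2,2)=@.
Same type (%): 1 of 3.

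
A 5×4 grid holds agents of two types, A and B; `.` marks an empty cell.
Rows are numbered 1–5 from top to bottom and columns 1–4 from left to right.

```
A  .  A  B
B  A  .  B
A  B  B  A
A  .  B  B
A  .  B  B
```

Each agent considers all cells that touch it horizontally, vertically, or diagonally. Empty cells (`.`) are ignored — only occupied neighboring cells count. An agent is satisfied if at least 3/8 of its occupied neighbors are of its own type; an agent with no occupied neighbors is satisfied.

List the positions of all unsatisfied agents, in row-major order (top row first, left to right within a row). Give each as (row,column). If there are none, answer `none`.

(1,3), (2,1), (3,4)

Row 1: (1,1)A 1/2 ✓ · (1,3)A 1/3 ✗ · (1,4)B 1/2 ✓
Row 2: (2,1)B 1/4 ✗ · (2,2)A 3/6 ✓ · (2,4)B 2/4 ✓
Row 3: (3,1)A 2/4 ✓ · (3,2)B 3/6 ✓ · (3,3)B 4/6 ✓ · (3,4)A 0/4 ✗
Row 4: (4,1)A 2/3 ✓ · (4,3)B 5/6 ✓ · (4,4)B 4/5 ✓
Row 5: (5,1)A 1/1 ✓ · (5,3)B 3/3 ✓ · (5,4)B 3/3 ✓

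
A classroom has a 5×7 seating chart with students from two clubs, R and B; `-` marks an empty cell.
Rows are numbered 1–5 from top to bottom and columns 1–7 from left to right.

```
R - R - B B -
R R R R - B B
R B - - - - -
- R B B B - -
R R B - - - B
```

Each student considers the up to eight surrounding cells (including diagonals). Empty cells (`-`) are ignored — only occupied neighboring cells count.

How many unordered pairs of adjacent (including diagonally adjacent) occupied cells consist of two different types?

Scan each occupied cell's neighbors to the right and below (and the two forward diagonals) so each pair is counted once.
From row 1: 1 unlike of 10 pairs (running 1/10).
From row 2: 3 unlike of 9 pairs (running 4/19).
From row 3: 2 unlike of 4 pairs (running 6/23).
From row 4: 3 unlike of 9 pairs (running 9/32).
From row 5: 1 unlike of 2 pairs (running 10/34).
Total adjacent occupied pairs: 34; unlike-type pairs: 10.

10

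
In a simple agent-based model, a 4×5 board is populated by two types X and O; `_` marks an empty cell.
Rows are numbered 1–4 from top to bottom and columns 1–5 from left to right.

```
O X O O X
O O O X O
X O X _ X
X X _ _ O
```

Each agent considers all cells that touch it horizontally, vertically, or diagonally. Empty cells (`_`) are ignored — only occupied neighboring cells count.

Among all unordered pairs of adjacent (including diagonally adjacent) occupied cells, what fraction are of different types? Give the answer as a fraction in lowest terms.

Scan each occupied cell's neighbors to the right and below (and the two forward diagonals) so each pair is counted once.
Row 1: O(1,1)–X(1,2)≠ O(1,1)–O(2,1)= O(1,1)–O(2,2)= X(1,2)–O(1,3)≠ X(1,2)–O(2,2)≠ X(1,2)–O(2,3)≠ X(1,2)–O(2,1)≠ O(1,3)–O(1,4)= O(1,3)–O(2,3)= O(1,3)–X(2,4)≠ O(1,3)–O(2,2)= O(1,4)–X(1,5)≠ O(1,4)–X(2,4)≠ O(1,4)–O(2,5)= O(1,4)–O(2,3)= X(1,5)–O(2,5)≠ X(1,5)–X(2,4)=  → 9/17 unlike.
Row 2: O(2,1)–O(2,2)= O(2,1)–X(3,1)≠ O(2,1)–O(3,2)= O(2,2)–O(2,3)= O(2,2)–O(3,2)= O(2,2)–X(3,3)≠ O(2,2)–X(3,1)≠ O(2,3)–X(2,4)≠ O(2,3)–X(3,3)≠ O(2,3)–O(3,2)= X(2,4)–O(2,5)≠ X(2,4)–X(3,5)= X(2,4)–X(3,3)= O(2,5)–X(3,5)≠  → 7/14 unlike.
Row 3: X(3,1)–O(3,2)≠ X(3,1)–X(4,1)= X(3,1)–X(4,2)= O(3,2)–X(3,3)≠ O(3,2)–X(4,2)≠ O(3,2)–X(4,1)≠ X(3,3)–X(4,2)= X(3,5)–O(4,5)≠  → 5/8 unlike.
Row 4: X(4,1)–X(4,2)=  → 0/1 unlike.
Total adjacent occupied pairs: 40; unlike-type pairs: 21.
21/40 is already in lowest terms.

21/40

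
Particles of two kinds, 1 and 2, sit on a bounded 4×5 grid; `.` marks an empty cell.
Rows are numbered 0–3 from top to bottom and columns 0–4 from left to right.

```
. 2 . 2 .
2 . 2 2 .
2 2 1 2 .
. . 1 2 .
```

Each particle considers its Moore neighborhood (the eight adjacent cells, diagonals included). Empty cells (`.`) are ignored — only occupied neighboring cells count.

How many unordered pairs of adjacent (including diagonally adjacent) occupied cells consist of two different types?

Scan each occupied cell's neighbors to the right and below (and the two forward diagonals) so each pair is counted once.
From row 0: 0 unlike of 4 pairs (running 0/4).
From row 1: 2 unlike of 8 pairs (running 2/12).
From row 2: 5 unlike of 8 pairs (running 7/20).
From row 3: 1 unlike of 1 pairs (running 8/21).
Total adjacent occupied pairs: 21; unlike-type pairs: 8.

8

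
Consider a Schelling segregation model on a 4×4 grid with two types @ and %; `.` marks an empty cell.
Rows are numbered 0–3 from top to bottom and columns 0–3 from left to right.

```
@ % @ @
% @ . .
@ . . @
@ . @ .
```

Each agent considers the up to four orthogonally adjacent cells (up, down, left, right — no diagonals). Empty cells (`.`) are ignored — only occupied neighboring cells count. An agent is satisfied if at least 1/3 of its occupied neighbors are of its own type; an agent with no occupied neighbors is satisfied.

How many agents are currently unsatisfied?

4

(0,0)@ 0/2 not
(0,1)% 0/3 not
(0,2)@ 1/2 satisfied
(0,3)@ 1/1 satisfied
(1,0)% 0/3 not
(1,1)@ 0/2 not
(2,0)@ 1/2 satisfied
(2,3)@ 0/0 satisfied
(3,0)@ 1/1 satisfied
(3,2)@ 0/0 satisfied
Unsatisfied: (0,0), (0,1), (1,0), (1,1) — 4 in total.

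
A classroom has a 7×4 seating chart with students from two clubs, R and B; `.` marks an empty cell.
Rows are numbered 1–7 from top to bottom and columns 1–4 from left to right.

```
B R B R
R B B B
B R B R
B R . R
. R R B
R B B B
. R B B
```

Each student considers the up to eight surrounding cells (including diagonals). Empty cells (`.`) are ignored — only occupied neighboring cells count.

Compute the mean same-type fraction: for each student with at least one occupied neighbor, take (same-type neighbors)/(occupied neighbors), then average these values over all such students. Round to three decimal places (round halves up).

0.471

(1,1)B 1/3
(1,2)R 1/5
(1,3)B 3/5
(1,4)R 0/3
(2,1)R 2/5
(2,2)B 5/8
(2,3)B 4/8
(2,4)B 3/5
(3,1)B 2/5
(3,2)R 2/7
(3,3)B 3/7
(3,4)R 1/4
(4,1)B 1/4
(4,2)R 3/6
(4,4)R 2/4
(5,2)R 3/6
(5,3)R 3/7
(5,4)B 2/4
(6,1)R 2/3
(6,2)B 2/6
(6,3)B 5/8
(6,4)B 4/5
(7,2)R 1/4
(7,3)B 4/5
(7,4)B 3/3
Sum over 25 students: 1/3 + 1/5 + 3/5 + 0/3 + 2/5 + 5/8 + 4/8 + 3/5 + 2/5 + 2/7 + 3/7 + 1/4 + 1/4 + 3/6 + 2/4 + 3/6 + 3/7 + 2/4 + 2/3 + 2/6 + 5/8 + 4/5 + 1/4 + 4/5 + 3/3 = 2473/210; mean = 2473/210 ÷ 25 = 2473/5250 = 0.471047… → 0.471.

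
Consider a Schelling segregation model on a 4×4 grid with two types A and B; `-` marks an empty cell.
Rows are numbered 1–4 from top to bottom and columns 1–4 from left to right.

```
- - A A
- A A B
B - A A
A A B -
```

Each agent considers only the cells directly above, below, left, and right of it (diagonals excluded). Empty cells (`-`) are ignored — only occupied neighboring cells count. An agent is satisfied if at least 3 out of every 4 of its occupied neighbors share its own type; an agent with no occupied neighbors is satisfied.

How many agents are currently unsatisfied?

8

Row 1: (1,3)A 2/2 ok · (1,4)A 1/2 unhappy
Row 2: (2,2)A 1/1 ok · (2,3)A 3/4 ok · (2,4)B 0/3 unhappy
Row 3: (3,1)B 0/1 unhappy · (3,3)A 2/3 unhappy · (3,4)A 1/2 unhappy
Row 4: (4,1)A 1/2 unhappy · (4,2)A 1/2 unhappy · (4,3)B 0/2 unhappy
Unsatisfied: (1,4), (2,4), (3,1), (3,3), (3,4), (4,1), (4,2), (4,3) — 8 in total.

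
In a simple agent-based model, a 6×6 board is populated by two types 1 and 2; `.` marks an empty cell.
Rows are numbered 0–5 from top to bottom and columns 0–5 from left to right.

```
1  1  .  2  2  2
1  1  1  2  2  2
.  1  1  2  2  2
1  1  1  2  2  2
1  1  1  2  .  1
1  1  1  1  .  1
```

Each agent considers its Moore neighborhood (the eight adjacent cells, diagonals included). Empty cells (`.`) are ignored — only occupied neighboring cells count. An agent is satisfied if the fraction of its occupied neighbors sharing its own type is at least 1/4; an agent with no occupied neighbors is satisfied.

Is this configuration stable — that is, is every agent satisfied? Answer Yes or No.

(0,0)1 3/3 ✓
(0,1)1 4/4 ✓
(0,3)2 3/4 ✓
(0,4)2 5/5 ✓
(0,5)2 3/3 ✓
(1,0)1 4/4 ✓
(1,1)1 6/6 ✓
(1,2)1 4/7 ✓
(1,3)2 5/7 ✓
(1,4)2 8/8 ✓
(1,5)2 5/5 ✓
(2,1)1 7/7 ✓
(2,2)1 5/8 ✓
(2,3)2 5/8 ✓
(2,4)2 8/8 ✓
(2,5)2 5/5 ✓
(3,0)1 4/4 ✓
(3,1)1 7/7 ✓
(3,2)1 5/8 ✓
(3,3)2 4/7 ✓
(3,4)2 6/7 ✓
(3,5)2 3/4 ✓
(4,0)1 5/5 ✓
(4,1)1 8/8 ✓
(4,2)1 6/8 ✓
(4,3)2 2/6 ✓
(4,5)1 1/3 ✓
(5,0)1 3/3 ✓
(5,1)1 5/5 ✓
(5,2)1 4/5 ✓
(5,3)1 2/3 ✓
(5,5)1 1/1 ✓
All meet the threshold, so the configuration is stable.

Yes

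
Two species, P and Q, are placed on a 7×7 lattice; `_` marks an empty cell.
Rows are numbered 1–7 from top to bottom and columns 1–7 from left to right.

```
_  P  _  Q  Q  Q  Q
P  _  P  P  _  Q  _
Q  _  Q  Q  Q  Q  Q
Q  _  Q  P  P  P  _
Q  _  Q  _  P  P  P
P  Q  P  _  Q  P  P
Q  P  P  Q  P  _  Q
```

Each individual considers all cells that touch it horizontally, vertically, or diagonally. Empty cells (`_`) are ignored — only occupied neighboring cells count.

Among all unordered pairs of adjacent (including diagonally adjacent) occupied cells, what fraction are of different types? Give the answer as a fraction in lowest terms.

Scan each occupied cell's neighbors to the right and below (and the two forward diagonals) so each pair is counted once.
Row 1: P(1,2)–P(2,3)= P(1,2)–P(2,1)= Q(1,4)–Q(1,5)= Q(1,4)–P(2,4)≠ Q(1,4)–P(2,3)≠ Q(1,5)–Q(1,6)= Q(1,5)–Q(2,6)= Q(1,5)–P(2,4)≠ Q(1,6)–Q(1,7)= Q(1,6)–Q(2,6)= Q(1,7)–Q(2,6)=  → 3/11 unlike.
Row 2: P(2,1)–Q(3,1)≠ P(2,3)–P(2,4)= P(2,3)–Q(3,3)≠ P(2,3)–Q(3,4)≠ P(2,4)–Q(3,4)≠ P(2,4)–Q(3,5)≠ P(2,4)–Q(3,3)≠ Q(2,6)–Q(3,6)= Q(2,6)–Q(3,7)= Q(2,6)–Q(3,5)=  → 6/10 unlike.
Row 3: Q(3,1)–Q(4,1)= Q(3,3)–Q(3,4)= Q(3,3)–Q(4,3)= Q(3,3)–P(4,4)≠ Q(3,4)–Q(3,5)= Q(3,4)–P(4,4)≠ Q(3,4)–P(4,5)≠ Q(3,4)–Q(4,3)= Q(3,5)–Q(3,6)= Q(3,5)–P(4,5)≠ Q(3,5)–P(4,6)≠ Q(3,5)–P(4,4)≠ Q(3,6)–Q(3,7)= Q(3,6)–P(4,6)≠ Q(3,6)–P(4,5)≠ Q(3,7)–P(4,6)≠  → 9/16 unlike.
Row 4: Q(4,1)–Q(5,1)= Q(4,3)–P(4,4)≠ Q(4,3)–Q(5,3)= P(4,4)–P(4,5)= P(4,4)–P(5,5)= P(4,4)–Q(5,3)≠ P(4,5)–P(4,6)= P(4,5)–P(5,5)= P(4,5)–P(5,6)= P(4,6)–P(5,6)= P(4,6)–P(5,7)= P(4,6)–P(5,5)=  → 2/12 unlike.
Row 5: Q(5,1)–P(6,1)≠ Q(5,1)–Q(6,2)= Q(5,3)–P(6,3)≠ Q(5,3)–Q(6,2)= P(5,5)–P(5,6)= P(5,5)–Q(6,5)≠ P(5,5)–P(6,6)= P(5,6)–P(5,7)= P(5,6)–P(6,6)= P(5,6)–P(6,7)= P(5,6)–Q(6,5)≠ P(5,7)–P(6,7)= P(5,7)–P(6,6)=  → 4/13 unlike.
Row 6: P(6,1)–Q(6,2)≠ P(6,1)–Q(7,1)≠ P(6,1)–P(7,2)= Q(6,2)–P(6,3)≠ Q(6,2)–P(7,2)≠ Q(6,2)–P(7,3)≠ Q(6,2)–Q(7,1)= P(6,3)–P(7,3)= P(6,3)–Q(7,4)≠ P(6,3)–P(7,2)= Q(6,5)–P(6,6)≠ Q(6,5)–P(7,5)≠ Q(6,5)–Q(7,4)= P(6,6)–P(6,7)= P(6,6)–Q(7,7)≠ P(6,6)–P(7,5)= P(6,7)–Q(7,7)≠  → 10/17 unlike.
Row 7: Q(7,1)–P(7,2)≠ P(7,2)–P(7,3)= P(7,3)–Q(7,4)≠ Q(7,4)–P(7,5)≠  → 3/4 unlike.
Total adjacent occupied pairs: 83; unlike-type pairs: 37.
37/83 is already in lowest terms.

37/83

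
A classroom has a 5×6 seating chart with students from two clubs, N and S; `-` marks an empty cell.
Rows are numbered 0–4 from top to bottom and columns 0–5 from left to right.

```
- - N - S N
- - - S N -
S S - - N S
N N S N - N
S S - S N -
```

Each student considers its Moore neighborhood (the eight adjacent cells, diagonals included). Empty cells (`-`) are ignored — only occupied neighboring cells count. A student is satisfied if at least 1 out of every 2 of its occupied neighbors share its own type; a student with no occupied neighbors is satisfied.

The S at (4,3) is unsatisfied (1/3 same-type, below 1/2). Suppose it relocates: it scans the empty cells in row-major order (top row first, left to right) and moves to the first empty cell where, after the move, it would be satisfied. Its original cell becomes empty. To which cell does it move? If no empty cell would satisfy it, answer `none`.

Vacating (4,3). Empty cells in order:
  (0,0): 0/0 same-type → satisfied — stop here.

(0,0)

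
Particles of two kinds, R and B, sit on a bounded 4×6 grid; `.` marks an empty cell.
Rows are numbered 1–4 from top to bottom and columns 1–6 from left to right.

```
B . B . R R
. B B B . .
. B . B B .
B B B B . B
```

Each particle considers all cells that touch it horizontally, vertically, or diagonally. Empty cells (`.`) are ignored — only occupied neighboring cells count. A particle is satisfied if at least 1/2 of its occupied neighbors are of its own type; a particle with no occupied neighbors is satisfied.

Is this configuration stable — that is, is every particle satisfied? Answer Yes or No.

Yes

Row 1: (1,1)B 1/1 satisfied · (1,3)B 3/3 satisfied · (1,5)R 1/2 satisfied · (1,6)R 1/1 satisfied
Row 2: (2,2)B 4/4 satisfied · (2,3)B 5/5 satisfied · (2,4)B 4/5 satisfied
Row 3: (3,2)B 5/5 satisfied · (3,4)B 5/5 satisfied · (3,5)B 4/4 satisfied
Row 4: (4,1)B 2/2 satisfied · (4,2)B 3/3 satisfied · (4,3)B 4/4 satisfied · (4,4)B 3/3 satisfied · (4,6)B 1/1 satisfied
All meet the threshold, so the configuration is stable.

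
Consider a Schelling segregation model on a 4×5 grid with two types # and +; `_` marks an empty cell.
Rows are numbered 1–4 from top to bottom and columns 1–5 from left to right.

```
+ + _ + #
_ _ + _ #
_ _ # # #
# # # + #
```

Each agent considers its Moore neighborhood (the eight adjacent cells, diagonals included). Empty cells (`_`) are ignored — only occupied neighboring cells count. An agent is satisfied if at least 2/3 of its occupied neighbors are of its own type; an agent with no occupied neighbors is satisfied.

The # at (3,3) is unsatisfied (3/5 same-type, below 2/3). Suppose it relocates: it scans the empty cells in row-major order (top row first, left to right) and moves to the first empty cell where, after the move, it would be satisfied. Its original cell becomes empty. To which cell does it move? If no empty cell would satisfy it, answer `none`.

(2,4)

Vacating (3,3). Empty cells in order:
  (1,3): 0/3 same-type → still unsatisfied.
  (2,1): 0/2 same-type → still unsatisfied.
  (2,2): 0/3 same-type → still unsatisfied.
  (2,4): 4/6 same-type → satisfied — stop here.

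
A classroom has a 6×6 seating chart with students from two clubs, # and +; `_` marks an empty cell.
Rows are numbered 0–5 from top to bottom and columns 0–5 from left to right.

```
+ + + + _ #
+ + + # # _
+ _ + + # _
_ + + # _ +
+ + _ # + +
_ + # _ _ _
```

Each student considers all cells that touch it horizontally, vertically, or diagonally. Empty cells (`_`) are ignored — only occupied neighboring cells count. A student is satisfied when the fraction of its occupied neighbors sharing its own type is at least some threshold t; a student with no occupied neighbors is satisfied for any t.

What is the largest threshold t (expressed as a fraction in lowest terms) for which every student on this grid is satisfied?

Row 0: (0,0)+ 3/3 · (0,1)+ 5/5 · (0,2)+ 4/5 · (0,3)+ 2/4 · (0,5)# 1/1
Row 1: (1,0)+ 4/4 · (1,1)+ 7/7 · (1,2)+ 6/7 · (1,3)# 2/7 · (1,4)# 3/5
Row 2: (2,0)+ 3/3 · (2,2)+ 5/7 · (2,3)+ 3/7 · (2,4)# 3/5
Row 3: (3,1)+ 5/5 · (3,2)+ 4/6 · (3,3)# 2/6 · (3,5)+ 2/3
Row 4: (4,0)+ 3/3 · (4,1)+ 4/5 · (4,3)# 2/4 · (4,4)+ 2/4 · (4,5)+ 2/2
Row 5: (5,1)+ 2/3 · (5,2)# 1/3
The smallest same-type fraction is 2/7 at (1,3), which reduces to 2/7. Any threshold above that leaves this student unsatisfied.

2/7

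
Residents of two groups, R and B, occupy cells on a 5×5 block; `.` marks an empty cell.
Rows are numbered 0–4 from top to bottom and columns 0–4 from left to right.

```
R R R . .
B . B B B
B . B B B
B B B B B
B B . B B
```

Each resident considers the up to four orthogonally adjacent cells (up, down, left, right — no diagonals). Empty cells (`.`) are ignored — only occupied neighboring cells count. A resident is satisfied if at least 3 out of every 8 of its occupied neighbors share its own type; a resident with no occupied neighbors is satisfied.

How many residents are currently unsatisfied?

0

(0,0)R 1/2 ok
(0,1)R 2/2 ok
(0,2)R 1/2 ok
(1,0)B 1/2 ok
(1,2)B 2/3 ok
(1,3)B 3/3 ok
(1,4)B 2/2 ok
(2,0)B 2/2 ok
(2,2)B 3/3 ok
(2,3)B 4/4 ok
(2,4)B 3/3 ok
(3,0)B 3/3 ok
(3,1)B 3/3 ok
(3,2)B 3/3 ok
(3,3)B 4/4 ok
(3,4)B 3/3 ok
(4,0)B 2/2 ok
(4,1)B 2/2 ok
(4,3)B 2/2 ok
(4,4)B 2/2 ok
Every one meets the threshold.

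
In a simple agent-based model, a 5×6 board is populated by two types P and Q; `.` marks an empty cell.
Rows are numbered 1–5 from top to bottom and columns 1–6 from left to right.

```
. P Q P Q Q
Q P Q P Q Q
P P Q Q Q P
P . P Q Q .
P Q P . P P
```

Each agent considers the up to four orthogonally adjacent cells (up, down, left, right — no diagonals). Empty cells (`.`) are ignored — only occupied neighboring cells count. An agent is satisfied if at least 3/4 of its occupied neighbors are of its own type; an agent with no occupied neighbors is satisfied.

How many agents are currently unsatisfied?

(1,2)P 1/2 not
(1,3)Q 1/3 not
(1,4)P 1/3 not
(1,5)Q 2/3 not
(1,6)Q 2/2 satisfied
(2,1)Q 0/2 not
(2,2)P 2/4 not
(2,3)Q 2/4 not
(2,4)P 1/4 not
(2,5)Q 3/4 satisfied
(2,6)Q 2/3 not
(3,1)P 2/3 not
(3,2)P 2/3 not
(3,3)Q 2/4 not
(3,4)Q 3/4 satisfied
(3,5)Q 3/4 satisfied
(3,6)P 0/2 not
(4,1)P 2/2 satisfied
(4,3)P 1/3 not
(4,4)Q 2/3 not
(4,5)Q 2/3 not
(5,1)P 1/2 not
(5,2)Q 0/2 not
(5,3)P 1/2 not
(5,5)P 1/2 not
(5,6)P 1/1 satisfied
Unsatisfied: (1,2), (1,3), (1,4), (1,5), (2,1), (2,2), (2,3), (2,4), (2,6), (3,1), (3,2), (3,3), (3,6), (4,3), (4,4), (4,5), (5,1), (5,2), (5,3), (5,5) — 20 in total.

20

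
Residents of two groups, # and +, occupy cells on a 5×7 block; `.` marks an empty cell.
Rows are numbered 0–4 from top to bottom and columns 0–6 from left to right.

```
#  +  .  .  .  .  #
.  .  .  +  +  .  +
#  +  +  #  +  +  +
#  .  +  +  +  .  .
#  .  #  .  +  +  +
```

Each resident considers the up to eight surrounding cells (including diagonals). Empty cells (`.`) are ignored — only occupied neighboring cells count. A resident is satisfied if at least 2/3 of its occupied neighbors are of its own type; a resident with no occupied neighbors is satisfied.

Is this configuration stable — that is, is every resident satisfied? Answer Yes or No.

No

(0,0)# 0/1 unhappy
(0,1)+ 0/1 unhappy
(0,6)# 0/1 unhappy
(1,3)+ 3/4 ok
(1,4)+ 3/4 ok
(1,6)+ 2/3 ok
(2,0)# 1/2 unhappy
(2,1)+ 2/4 unhappy
(2,2)+ 4/5 ok
(2,3)# 0/7 unhappy
(2,4)+ 5/6 ok
(2,5)+ 5/5 ok
(2,6)+ 2/2 ok
(3,0)# 2/3 ok
(3,2)+ 3/5 unhappy
(3,3)+ 5/7 ok
(3,4)+ 5/6 ok
(4,0)# 1/1 ok
(4,2)# 0/2 unhappy
(4,4)+ 3/3 ok
(4,5)+ 3/3 ok
(4,6)+ 1/1 ok
For instance (0,0) has only 0/1 same-type neighbors, below 2/3.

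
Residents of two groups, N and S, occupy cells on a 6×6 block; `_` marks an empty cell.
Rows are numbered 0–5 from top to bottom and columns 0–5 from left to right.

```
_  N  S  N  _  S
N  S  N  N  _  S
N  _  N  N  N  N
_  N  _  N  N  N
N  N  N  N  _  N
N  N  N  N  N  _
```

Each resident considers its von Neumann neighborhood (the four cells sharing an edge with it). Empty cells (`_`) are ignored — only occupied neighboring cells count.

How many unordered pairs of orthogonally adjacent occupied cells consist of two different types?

Scan each occupied cell's neighbors to the right and below so each pair is counted once.
From row 0: 4 unlike of 6 pairs (running 4/6).
From row 1: 3 unlike of 7 pairs (running 7/13).
From row 2: 0 unlike of 6 pairs (running 7/19).
From row 3: 0 unlike of 5 pairs (running 7/24).
From row 4: 0 unlike of 7 pairs (running 7/31).
From row 5: 0 unlike of 4 pairs (running 7/35).
Total adjacent occupied pairs: 35; unlike-type pairs: 7.

7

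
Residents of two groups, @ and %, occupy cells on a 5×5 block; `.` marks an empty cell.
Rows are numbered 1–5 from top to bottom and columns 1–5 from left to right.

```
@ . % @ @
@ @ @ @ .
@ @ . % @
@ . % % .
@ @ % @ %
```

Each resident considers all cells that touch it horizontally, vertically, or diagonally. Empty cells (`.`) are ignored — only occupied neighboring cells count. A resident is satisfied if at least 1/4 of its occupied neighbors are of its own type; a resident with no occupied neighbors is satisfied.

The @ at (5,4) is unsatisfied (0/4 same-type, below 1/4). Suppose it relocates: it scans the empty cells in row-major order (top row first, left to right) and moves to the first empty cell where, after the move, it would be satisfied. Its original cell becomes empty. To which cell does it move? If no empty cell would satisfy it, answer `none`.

(1,2)

Vacating (5,4). Empty cells in order:
  (1,2): 4/5 same-type → satisfied — stop here.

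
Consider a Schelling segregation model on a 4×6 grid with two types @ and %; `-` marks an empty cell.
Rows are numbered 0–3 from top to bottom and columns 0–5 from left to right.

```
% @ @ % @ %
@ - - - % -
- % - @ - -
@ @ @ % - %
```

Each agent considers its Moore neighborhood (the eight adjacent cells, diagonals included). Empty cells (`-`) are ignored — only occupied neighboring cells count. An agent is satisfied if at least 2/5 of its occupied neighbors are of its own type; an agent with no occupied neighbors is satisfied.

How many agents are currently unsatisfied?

Row 0: (0,0)% 0/2 ✗ · (0,1)@ 2/3 ✓ · (0,2)@ 1/2 ✓ · (0,3)% 1/3 ✗ · (0,4)@ 0/3 ✗ · (0,5)% 1/2 ✓
Row 1: (1,0)@ 1/3 ✗ · (1,4)% 2/4 ✓
Row 2: (2,1)% 0/4 ✗ · (2,3)@ 1/3 ✗
Row 3: (3,0)@ 1/2 ✓ · (3,1)@ 2/3 ✓ · (3,2)@ 2/4 ✓ · (3,3)% 0/2 ✗ · (3,5)% 0/0 ✓
Unsatisfied: (0,0), (0,3), (0,4), (1,0), (2,1), (2,3), (3,3) — 7 in total.

7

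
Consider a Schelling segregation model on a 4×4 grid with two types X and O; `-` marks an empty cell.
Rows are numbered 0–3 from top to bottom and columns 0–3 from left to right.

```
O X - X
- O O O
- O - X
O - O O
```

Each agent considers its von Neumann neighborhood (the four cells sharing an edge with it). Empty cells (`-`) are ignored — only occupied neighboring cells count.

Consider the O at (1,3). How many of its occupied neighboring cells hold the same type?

Occupied neighbors of (1,3): (0,3)=X, (2,3)=X, (1,2)=O.
Same type (O): 1 of 3.

1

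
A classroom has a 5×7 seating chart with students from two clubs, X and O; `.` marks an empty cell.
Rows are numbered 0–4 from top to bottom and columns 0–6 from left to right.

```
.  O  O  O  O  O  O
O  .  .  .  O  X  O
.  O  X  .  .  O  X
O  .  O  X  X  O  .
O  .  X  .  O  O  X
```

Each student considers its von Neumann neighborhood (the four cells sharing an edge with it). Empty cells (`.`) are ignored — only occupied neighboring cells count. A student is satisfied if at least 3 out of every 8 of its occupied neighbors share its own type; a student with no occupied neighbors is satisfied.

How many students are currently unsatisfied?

(0,1)O 1/1 ok
(0,2)O 2/2 ok
(0,3)O 2/2 ok
(0,4)O 3/3 ok
(0,5)O 2/3 ok
(0,6)O 2/2 ok
(1,0)O 0/0 ok
(1,4)O 1/2 ok
(1,5)X 0/4 unhappy
(1,6)O 1/3 unhappy
(2,1)O 0/1 unhappy
(2,2)X 0/2 unhappy
(2,5)O 1/3 unhappy
(2,6)X 0/2 unhappy
(3,0)O 1/1 ok
(3,2)O 0/3 unhappy
(3,3)X 1/2 ok
(3,4)X 1/3 unhappy
(3,5)O 2/3 ok
(4,0)O 1/1 ok
(4,2)X 0/1 unhappy
(4,4)O 1/2 ok
(4,5)O 2/3 ok
(4,6)X 0/1 unhappy
Unsatisfied: (1,5), (1,6), (2,1), (2,2), (2,5), (2,6), (3,2), (3,4), (4,2), (4,6) — 10 in total.

10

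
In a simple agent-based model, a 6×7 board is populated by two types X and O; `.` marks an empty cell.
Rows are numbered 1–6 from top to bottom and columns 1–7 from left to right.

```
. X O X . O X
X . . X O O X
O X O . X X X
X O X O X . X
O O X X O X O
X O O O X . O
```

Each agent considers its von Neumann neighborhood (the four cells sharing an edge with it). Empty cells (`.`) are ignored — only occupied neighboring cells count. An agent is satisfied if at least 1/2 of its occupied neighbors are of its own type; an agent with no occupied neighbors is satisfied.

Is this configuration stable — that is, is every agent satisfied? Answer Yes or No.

No

(1,2)X 0/1 not
(1,3)O 0/2 not
(1,4)X 1/2 satisfied
(1,6)O 1/2 satisfied
(1,7)X 1/2 satisfied
(2,1)X 0/1 not
(2,4)X 1/2 satisfied
(2,5)O 1/3 not
(2,6)O 2/4 satisfied
(2,7)X 2/3 satisfied
(3,1)O 0/3 not
(3,2)X 0/3 not
(3,3)O 0/2 not
(3,5)X 2/3 satisfied
(3,6)X 2/3 satisfied
(3,7)X 3/3 satisfied
(4,1)X 0/3 not
(4,2)O 1/4 not
(4,3)X 1/4 not
(4,4)O 0/3 not
(4,5)X 1/3 not
(4,7)X 1/2 satisfied
(5,1)O 1/3 not
(5,2)O 3/4 satisfied
(5,3)X 2/4 satisfied
(5,4)X 1/4 not
(5,5)O 0/4 not
(5,6)X 0/2 not
(5,7)O 1/3 not
(6,1)X 0/2 not
(6,2)O 2/3 satisfied
(6,3)O 2/3 satisfied
(6,4)O 1/3 not
(6,5)X 0/2 not
(6,7)O 1/1 satisfied
For instance (1,2) has only 0/1 same-type neighbors, below 1/2.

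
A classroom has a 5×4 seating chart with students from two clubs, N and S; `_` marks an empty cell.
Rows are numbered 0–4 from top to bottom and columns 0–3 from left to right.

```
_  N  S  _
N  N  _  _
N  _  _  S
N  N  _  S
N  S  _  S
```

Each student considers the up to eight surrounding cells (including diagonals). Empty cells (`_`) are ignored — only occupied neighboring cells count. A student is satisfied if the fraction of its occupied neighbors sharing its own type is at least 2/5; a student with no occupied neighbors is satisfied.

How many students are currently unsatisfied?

(0,1)N 2/3 ✓
(0,2)S 0/2 ✗
(1,0)N 3/3 ✓
(1,1)N 3/4 ✓
(2,0)N 4/4 ✓
(2,3)S 1/1 ✓
(3,0)N 3/4 ✓
(3,1)N 3/4 ✓
(3,3)S 2/2 ✓
(4,0)N 2/3 ✓
(4,1)S 0/3 ✗
(4,3)S 1/1 ✓
Unsatisfied: (0,2), (4,1) — 2 in total.

2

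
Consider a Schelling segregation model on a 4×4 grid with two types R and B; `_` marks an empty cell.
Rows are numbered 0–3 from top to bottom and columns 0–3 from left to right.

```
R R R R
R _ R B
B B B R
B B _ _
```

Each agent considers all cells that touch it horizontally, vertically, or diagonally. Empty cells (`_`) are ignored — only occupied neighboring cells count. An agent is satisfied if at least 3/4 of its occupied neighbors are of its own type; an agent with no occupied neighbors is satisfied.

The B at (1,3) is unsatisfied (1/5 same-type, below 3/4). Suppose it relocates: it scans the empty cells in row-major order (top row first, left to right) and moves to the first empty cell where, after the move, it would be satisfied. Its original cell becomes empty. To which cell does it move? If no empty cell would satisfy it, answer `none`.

(3,2)

Vacating (1,3). Empty cells in order:
  (1,1): 3/8 same-type → still unsatisfied.
  (3,2): 3/4 same-type → satisfied — stop here.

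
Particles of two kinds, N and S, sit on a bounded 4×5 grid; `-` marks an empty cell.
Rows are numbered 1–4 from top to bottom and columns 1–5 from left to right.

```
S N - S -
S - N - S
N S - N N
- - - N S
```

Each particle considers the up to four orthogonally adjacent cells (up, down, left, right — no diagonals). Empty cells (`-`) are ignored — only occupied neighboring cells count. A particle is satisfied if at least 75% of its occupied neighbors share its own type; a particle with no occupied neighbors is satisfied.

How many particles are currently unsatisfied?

9

(1,1)S 1/2 unhappy
(1,2)N 0/1 unhappy
(1,4)S 0/0 ok
(2,1)S 1/2 unhappy
(2,3)N 0/0 ok
(2,5)S 0/1 unhappy
(3,1)N 0/2 unhappy
(3,2)S 0/1 unhappy
(3,4)N 2/2 ok
(3,5)N 1/3 unhappy
(4,4)N 1/2 unhappy
(4,5)S 0/2 unhappy
Unsatisfied: (1,1), (1,2), (2,1), (2,5), (3,1), (3,2), (3,5), (4,4), (4,5) — 9 in total.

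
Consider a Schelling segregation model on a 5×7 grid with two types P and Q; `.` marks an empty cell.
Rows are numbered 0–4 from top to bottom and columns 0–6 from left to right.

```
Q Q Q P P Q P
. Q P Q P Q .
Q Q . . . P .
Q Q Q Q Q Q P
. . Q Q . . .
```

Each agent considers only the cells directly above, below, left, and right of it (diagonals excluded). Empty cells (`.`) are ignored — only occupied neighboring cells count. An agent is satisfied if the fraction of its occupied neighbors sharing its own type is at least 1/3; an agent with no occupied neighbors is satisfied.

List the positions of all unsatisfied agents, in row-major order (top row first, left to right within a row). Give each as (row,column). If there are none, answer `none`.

(0,6), (1,2), (1,3), (2,5), (3,6)

Row 0: (0,0)Q 1/1 ✓ · (0,1)Q 3/3 ✓ · (0,2)Q 1/3 ✓ · (0,3)P 1/3 ✓ · (0,4)P 2/3 ✓ · (0,5)Q 1/3 ✓ · (0,6)P 0/1 ✗
Row 1: (1,1)Q 2/3 ✓ · (1,2)P 0/3 ✗ · (1,3)Q 0/3 ✗ · (1,4)P 1/3 ✓ · (1,5)Q 1/3 ✓
Row 2: (2,0)Q 2/2 ✓ · (2,1)Q 3/3 ✓ · (2,5)P 0/2 ✗
Row 3: (3,0)Q 2/2 ✓ · (3,1)Q 3/3 ✓ · (3,2)Q 3/3 ✓ · (3,3)Q 3/3 ✓ · (3,4)Q 2/2 ✓ · (3,5)Q 1/3 ✓ · (3,6)P 0/1 ✗
Row 4: (4,2)Q 2/2 ✓ · (4,3)Q 2/2 ✓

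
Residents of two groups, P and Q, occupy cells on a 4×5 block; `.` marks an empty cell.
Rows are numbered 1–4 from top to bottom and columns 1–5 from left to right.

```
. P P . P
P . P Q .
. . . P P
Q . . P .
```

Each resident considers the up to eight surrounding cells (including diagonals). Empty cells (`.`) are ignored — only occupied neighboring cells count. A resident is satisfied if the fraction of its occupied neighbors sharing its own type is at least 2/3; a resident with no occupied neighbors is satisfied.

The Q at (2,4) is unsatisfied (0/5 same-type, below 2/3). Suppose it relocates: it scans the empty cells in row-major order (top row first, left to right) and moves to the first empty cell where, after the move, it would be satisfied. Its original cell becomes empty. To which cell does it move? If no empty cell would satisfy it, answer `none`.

(4,2)

Vacating (2,4). Empty cells in order:
  (1,1): 0/2 same-type → still unsatisfied.
  (1,4): 0/3 same-type → still unsatisfied.
  (2,2): 0/4 same-type → still unsatisfied.
  (2,5): 0/3 same-type → still unsatisfied.
  (3,1): 1/2 same-type → still unsatisfied.
  (3,2): 1/3 same-type → still unsatisfied.
  (3,3): 0/3 same-type → still unsatisfied.
  (4,2): 1/1 same-type → satisfied — stop here.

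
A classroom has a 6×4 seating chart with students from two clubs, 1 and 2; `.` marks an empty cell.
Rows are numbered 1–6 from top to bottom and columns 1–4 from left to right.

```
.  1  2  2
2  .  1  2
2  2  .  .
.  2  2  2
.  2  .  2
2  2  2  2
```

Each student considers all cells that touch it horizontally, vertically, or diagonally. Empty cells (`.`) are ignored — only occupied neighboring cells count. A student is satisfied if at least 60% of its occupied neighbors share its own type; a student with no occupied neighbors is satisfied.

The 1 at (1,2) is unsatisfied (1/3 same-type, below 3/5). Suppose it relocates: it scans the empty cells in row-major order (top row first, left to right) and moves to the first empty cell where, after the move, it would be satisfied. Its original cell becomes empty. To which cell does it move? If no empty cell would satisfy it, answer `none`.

Vacating (1,2). Empty cells in order:
  (1,1): 0/1 same-type → still unsatisfied.
  (2,2): 1/5 same-type → still unsatisfied.
  (3,3): 1/6 same-type → still unsatisfied.
  (3,4): 1/4 same-type → still unsatisfied.
  (4,1): 0/4 same-type → still unsatisfied.
  (5,1): 0/4 same-type → still unsatisfied.
  (5,3): 0/8 same-type → still unsatisfied.

none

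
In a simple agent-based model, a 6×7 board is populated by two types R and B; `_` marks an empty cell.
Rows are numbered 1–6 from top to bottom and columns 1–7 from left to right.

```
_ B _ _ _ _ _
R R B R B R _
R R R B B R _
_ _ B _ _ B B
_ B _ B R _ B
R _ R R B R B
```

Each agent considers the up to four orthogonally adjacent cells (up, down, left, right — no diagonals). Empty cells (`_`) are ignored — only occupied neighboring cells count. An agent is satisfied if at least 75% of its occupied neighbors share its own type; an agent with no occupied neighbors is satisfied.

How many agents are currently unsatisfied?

18

Row 1: (1,2)B 0/1 not
Row 2: (2,1)R 2/2 satisfied · (2,2)R 2/4 not · (2,3)B 0/3 not · (2,4)R 0/3 not · (2,5)B 1/3 not · (2,6)R 1/2 not
Row 3: (3,1)R 2/2 satisfied · (3,2)R 3/3 satisfied · (3,3)R 1/4 not · (3,4)B 1/3 not · (3,5)B 2/3 not · (3,6)R 1/3 not
Row 4: (4,3)B 0/1 not · (4,6)B 1/2 not · (4,7)B 2/2 satisfied
Row 5: (5,2)B 0/0 satisfied · (5,4)B 0/2 not · (5,5)R 0/2 not · (5,7)B 2/2 satisfied
Row 6: (6,1)R 0/0 satisfied · (6,3)R 1/1 satisfied · (6,4)R 1/3 not · (6,5)B 0/3 not · (6,6)R 0/2 not · (6,7)B 1/2 not
Unsatisfied: (1,2), (2,2), (2,3), (2,4), (2,5), (2,6), (3,3), (3,4), (3,5), (3,6), (4,3), (4,6), (5,4), (5,5), (6,4), (6,5), (6,6), (6,7) — 18 in total.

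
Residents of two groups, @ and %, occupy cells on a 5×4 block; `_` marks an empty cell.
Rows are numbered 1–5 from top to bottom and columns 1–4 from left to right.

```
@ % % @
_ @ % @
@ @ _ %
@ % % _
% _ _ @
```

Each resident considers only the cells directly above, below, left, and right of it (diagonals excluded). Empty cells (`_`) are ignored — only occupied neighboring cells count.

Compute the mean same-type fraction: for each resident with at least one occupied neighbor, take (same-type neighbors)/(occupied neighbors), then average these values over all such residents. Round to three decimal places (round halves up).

Row 1: (1,1)@ 0/1 · (1,2)% 1/3 · (1,3)% 2/3 · (1,4)@ 1/2
Row 2: (2,2)@ 1/3 · (2,3)% 1/3 · (2,4)@ 1/3
Row 3: (3,1)@ 2/2 · (3,2)@ 2/3 · (3,4)% 0/1
Row 4: (4,1)@ 1/3 · (4,2)% 1/3 · (4,3)% 1/1
Row 5: (5,1)% 0/1 · (5,4)@ — no occupied neighbors
Sum over 14 residents: 0/1 + 1/3 + 2/3 + 1/2 + 1/3 + 1/3 + 1/3 + 2/2 + 2/3 + 0/1 + 1/3 + 1/3 + 1/1 + 0/1 = 35/6; mean = 35/6 ÷ 14 = 5/12 = 0.416666… → 0.417.

0.417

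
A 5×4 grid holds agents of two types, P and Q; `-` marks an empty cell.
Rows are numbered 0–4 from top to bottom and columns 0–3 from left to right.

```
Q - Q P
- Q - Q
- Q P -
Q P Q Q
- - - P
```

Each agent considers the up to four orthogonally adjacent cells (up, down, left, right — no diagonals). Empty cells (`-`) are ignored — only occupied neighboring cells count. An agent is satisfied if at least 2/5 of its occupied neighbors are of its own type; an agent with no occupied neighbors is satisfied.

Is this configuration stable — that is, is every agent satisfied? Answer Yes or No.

(0,0)Q 0/0 satisfied
(0,2)Q 0/1 not
(0,3)P 0/2 not
(1,1)Q 1/1 satisfied
(1,3)Q 0/1 not
(2,1)Q 1/3 not
(2,2)P 0/2 not
(3,0)Q 0/1 not
(3,1)P 0/3 not
(3,2)Q 1/3 not
(3,3)Q 1/2 satisfied
(4,3)P 0/1 not
For instance (0,2) has only 0/1 same-type neighbors, below 2/5.

No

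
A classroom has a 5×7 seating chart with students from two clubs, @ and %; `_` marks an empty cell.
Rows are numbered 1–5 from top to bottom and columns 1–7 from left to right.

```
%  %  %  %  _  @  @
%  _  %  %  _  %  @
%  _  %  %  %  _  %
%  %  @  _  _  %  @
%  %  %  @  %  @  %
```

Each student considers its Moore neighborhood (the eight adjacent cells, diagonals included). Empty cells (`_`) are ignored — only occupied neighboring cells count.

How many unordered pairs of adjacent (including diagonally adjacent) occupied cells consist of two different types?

Scan each occupied cell's neighbors to the right and below (and the two forward diagonals) so each pair is counted once.
From row 1: 2 unlike of 15 pairs (running 2/15).
From row 2: 2 unlike of 11 pairs (running 4/26).
From row 3: 3 unlike of 10 pairs (running 7/36).
From row 4: 6 unlike of 16 pairs (running 13/52).
From row 5: 4 unlike of 6 pairs (running 17/58).
Total adjacent occupied pairs: 58; unlike-type pairs: 17.

17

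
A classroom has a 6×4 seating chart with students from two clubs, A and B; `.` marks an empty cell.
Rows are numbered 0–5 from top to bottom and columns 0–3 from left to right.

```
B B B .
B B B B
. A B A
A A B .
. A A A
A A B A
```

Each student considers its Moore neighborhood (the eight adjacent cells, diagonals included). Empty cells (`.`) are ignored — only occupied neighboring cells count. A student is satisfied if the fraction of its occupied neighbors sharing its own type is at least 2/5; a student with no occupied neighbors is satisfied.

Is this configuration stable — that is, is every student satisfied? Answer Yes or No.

No

(0,0)B 3/3 ok
(0,1)B 5/5 ok
(0,2)B 4/4 ok
(1,0)B 3/4 ok
(1,1)B 6/7 ok
(1,2)B 5/7 ok
(1,3)B 3/4 ok
(2,1)A 2/7 unhappy
(2,2)B 4/7 ok
(2,3)A 0/4 unhappy
(3,0)A 3/3 ok
(3,1)A 4/6 ok
(3,2)B 1/7 unhappy
(4,1)A 5/7 ok
(4,2)A 5/7 ok
(4,3)A 2/4 ok
(5,0)A 2/2 ok
(5,1)A 3/4 ok
(5,2)B 0/5 unhappy
(5,3)A 2/3 ok
For instance (2,1) has only 2/7 same-type neighbors, below 2/5.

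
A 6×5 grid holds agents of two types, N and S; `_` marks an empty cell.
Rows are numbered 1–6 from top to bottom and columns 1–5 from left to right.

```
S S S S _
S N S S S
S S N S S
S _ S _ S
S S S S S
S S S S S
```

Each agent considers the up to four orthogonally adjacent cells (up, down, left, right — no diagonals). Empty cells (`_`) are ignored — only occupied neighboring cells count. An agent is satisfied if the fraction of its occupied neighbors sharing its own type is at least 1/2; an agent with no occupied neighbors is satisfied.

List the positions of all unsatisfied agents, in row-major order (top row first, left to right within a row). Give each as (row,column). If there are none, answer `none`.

(2,2), (3,2), (3,3)

Row 1: (1,1)S 2/2 ok · (1,2)S 2/3 ok · (1,3)S 3/3 ok · (1,4)S 2/2 ok
Row 2: (2,1)S 2/3 ok · (2,2)N 0/4 unhappy · (2,3)S 2/4 ok · (2,4)S 4/4 ok · (2,5)S 2/2 ok
Row 3: (3,1)S 3/3 ok · (3,2)S 1/3 unhappy · (3,3)N 0/4 unhappy · (3,4)S 2/3 ok · (3,5)S 3/3 ok
Row 4: (4,1)S 2/2 ok · (4,3)S 1/2 ok · (4,5)S 2/2 ok
Row 5: (5,1)S 3/3 ok · (5,2)S 3/3 ok · (5,3)S 4/4 ok · (5,4)S 3/3 ok · (5,5)S 3/3 ok
Row 6: (6,1)S 2/2 ok · (6,2)S 3/3 ok · (6,3)S 3/3 ok · (6,4)S 3/3 ok · (6,5)S 2/2 ok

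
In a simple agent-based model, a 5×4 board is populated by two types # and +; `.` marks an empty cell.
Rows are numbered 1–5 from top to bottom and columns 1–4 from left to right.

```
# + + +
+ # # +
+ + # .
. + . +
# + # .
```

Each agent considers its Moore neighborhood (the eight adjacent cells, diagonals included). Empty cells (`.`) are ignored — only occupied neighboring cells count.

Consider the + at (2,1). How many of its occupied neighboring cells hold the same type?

3

Occupied neighbors of (2,1): (1,1)=#, (1,2)=+, (2,2)=#, (3,1)=+, (3,2)=+.
Same type (+): 3 of 5.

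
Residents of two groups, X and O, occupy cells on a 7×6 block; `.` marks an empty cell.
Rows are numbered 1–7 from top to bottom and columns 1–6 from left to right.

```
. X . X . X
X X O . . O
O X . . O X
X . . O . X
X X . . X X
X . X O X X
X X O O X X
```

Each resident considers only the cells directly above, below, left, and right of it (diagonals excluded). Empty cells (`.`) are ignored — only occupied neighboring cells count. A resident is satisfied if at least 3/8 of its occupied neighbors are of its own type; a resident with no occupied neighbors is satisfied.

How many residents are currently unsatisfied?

9

(1,2)X 1/1 ✓
(1,4)X 0/0 ✓
(1,6)X 0/1 ✗
(2,1)X 1/2 ✓
(2,2)X 3/4 ✓
(2,3)O 0/1 ✗
(2,6)O 0/2 ✗
(3,1)O 0/3 ✗
(3,2)X 1/2 ✓
(3,5)O 0/1 ✗
(3,6)X 1/3 ✗
(4,1)X 1/2 ✓
(4,4)O 0/0 ✓
(4,6)X 2/2 ✓
(5,1)X 3/3 ✓
(5,2)X 1/1 ✓
(5,5)X 2/2 ✓
(5,6)X 3/3 ✓
(6,1)X 2/2 ✓
(6,3)X 0/2 ✗
(6,4)O 1/3 ✗
(6,5)X 3/4 ✓
(6,6)X 3/3 ✓
(7,1)X 2/2 ✓
(7,2)X 1/2 ✓
(7,3)O 1/3 ✗
(7,4)O 2/3 ✓
(7,5)X 2/3 ✓
(7,6)X 2/2 ✓
Unsatisfied: (1,6), (2,3), (2,6), (3,1), (3,5), (3,6), (6,3), (6,4), (7,3) — 9 in total.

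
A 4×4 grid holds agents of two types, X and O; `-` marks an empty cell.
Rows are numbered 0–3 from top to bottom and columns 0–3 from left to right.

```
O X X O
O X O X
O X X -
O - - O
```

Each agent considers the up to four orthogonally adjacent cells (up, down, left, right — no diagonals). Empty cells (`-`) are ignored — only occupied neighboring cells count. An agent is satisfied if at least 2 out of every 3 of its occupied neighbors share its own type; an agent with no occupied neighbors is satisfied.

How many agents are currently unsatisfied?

7

(0,0)O 1/2 not
(0,1)X 2/3 satisfied
(0,2)X 1/3 not
(0,3)O 0/2 not
(1,0)O 2/3 satisfied
(1,1)X 2/4 not
(1,2)O 0/4 not
(1,3)X 0/2 not
(2,0)O 2/3 satisfied
(2,1)X 2/3 satisfied
(2,2)X 1/2 not
(3,0)O 1/1 satisfied
(3,3)O 0/0 satisfied
Unsatisfied: (0,0), (0,2), (0,3), (1,1), (1,2), (1,3), (2,2) — 7 in total.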